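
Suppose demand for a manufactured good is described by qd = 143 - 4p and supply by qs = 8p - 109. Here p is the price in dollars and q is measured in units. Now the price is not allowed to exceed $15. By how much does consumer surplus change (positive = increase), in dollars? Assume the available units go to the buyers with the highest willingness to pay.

Without the control the market clears where 143 - 4p = 8p - 109, i.e. p* = 21 and q* = 59.
The ceiling of 15 is below the equilibrium price 21, so it binds.
At p = 15: qd = 143 - 4·15 = 83 and qs = 8·15 - 109 = 11.
Consumer surplus without the control is ½ · (35.75 - 21) · 59 = 435.125.
With the ceiling, 11 units are sold at 15 (assume they go to the highest-value buyers). The demand price at q = 11 is 33, so CS = ½ · [(35.75 - 15) + (33 - 15)] · 11 = 213.125.
Change in consumer surplus = 213.125 - 435.125 = -222.

-222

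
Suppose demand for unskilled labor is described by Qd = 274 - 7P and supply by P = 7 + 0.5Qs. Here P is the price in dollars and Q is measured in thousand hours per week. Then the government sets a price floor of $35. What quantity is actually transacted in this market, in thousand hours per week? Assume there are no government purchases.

29

Rearranging supply gives Qs = 2P - 14. Setting quantity demanded equal to quantity supplied, 274 - 7P = 2P - 14, gives P* = 32 and Q* = 50.
Since 35 > 32, the floor is binding.
At P = 35: Qd = 274 - 7·35 = 29 and Qs = 2·35 - 14 = 56.
The quantity actually transacted is the short side, demand: 29.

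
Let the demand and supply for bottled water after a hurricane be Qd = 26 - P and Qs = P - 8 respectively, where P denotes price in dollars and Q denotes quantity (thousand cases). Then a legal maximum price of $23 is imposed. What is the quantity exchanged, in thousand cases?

9

Setting quantity demanded equal to quantity supplied, 26 - P = P - 8, gives P* = 17 and Q* = 9.
Since 23 is above P* = 17, the ceiling does not bind and the free-market outcome prevails.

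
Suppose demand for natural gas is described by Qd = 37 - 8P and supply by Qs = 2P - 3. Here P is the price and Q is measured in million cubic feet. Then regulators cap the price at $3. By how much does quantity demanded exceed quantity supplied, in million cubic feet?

10

Equilibrium: 37 - 8P = 2P - 3, so 40 = 10P and P* = 4, Q* = 5.
The ceiling of 3 is below the equilibrium price 4, so it binds.
At P = 3: Qd = 37 - 8·3 = 13 and Qs = 2·3 - 3 = 3.
Shortage = Qd - Qs = 13 - 3 = 10.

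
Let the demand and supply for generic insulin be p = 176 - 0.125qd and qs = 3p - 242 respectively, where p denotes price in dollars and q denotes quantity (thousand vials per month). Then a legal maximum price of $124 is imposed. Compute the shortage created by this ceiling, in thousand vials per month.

286

Rearranging demand gives qd = 1408 - 8p. In a free market, 1408 - 8p = 3p - 242 gives the equilibrium p* = 150, q* = 208.
Because the ceiling (124) lies below the market-clearing price, it is binding.
At p = 124: qd = 1408 - 8·124 = 416 and qs = 3·124 - 242 = 130.
Shortage = qd - qs = 416 - 130 = 286.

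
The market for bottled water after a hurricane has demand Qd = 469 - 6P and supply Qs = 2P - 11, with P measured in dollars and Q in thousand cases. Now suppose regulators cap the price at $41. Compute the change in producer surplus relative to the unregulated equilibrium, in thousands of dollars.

In a free market, 469 - 6P = 2P - 11 gives the equilibrium P* = 60, Q* = 109.
Since 41 < 60, the ceiling is binding.
At P = 41: Qd = 469 - 6·41 = 223 and Qs = 2·41 - 11 = 71.
Producer surplus without the control is ½ · (60 - 5.5) · 109 = 2970.25.
With the ceiling, producers sell 71 units at 41, so PS = ½ · (41 - 5.5) · 71 = 1260.25.
Change in producer surplus = 1260.25 - 2970.25 = -1710.

-1710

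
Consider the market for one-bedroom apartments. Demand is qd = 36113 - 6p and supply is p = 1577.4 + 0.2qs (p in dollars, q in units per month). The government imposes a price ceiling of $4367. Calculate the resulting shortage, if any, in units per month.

Rearranging supply gives qs = 5p - 7887. Without the control the market clears where 36113 - 6p = 5p - 7887, i.e. p* = 4000 and q* = 12113.
The ceiling of 4367 is above the equilibrium price 4000, so it is not binding; the market clears at p* = 4000, q* = 12113.
Since the control does not bind, there is no shortage.

0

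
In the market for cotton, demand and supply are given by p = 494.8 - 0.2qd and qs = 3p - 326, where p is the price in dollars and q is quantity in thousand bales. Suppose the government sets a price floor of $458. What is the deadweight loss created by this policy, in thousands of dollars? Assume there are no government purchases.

Rearranging demand gives qd = 2474 - 5p. In a free market, 2474 - 5p = 3p - 326 gives the equilibrium p* = 350, q* = 724.
Since 458 > 350, the floor is binding.
At p = 458: qd = 2474 - 5·458 = 184 and qs = 3·458 - 326 = 1048.
Quantity traded falls to 184. At q = 184 the demand price is (2474 - 184)/5 = 458 and the supply price is (326 + 184)/3 = 170.
Deadweight loss = ½ · (458 - 170) · (724 - 184) = ½ · 288 · 540 = 77760.

77760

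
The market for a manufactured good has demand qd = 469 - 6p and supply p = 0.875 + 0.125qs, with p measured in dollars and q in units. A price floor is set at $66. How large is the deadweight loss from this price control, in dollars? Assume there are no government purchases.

5376

Rearranging supply gives qs = 8p - 7. Without the control the market clears where 469 - 6p = 8p - 7, i.e. p* = 34 and q* = 265.
Because the floor (66) lies above the market-clearing price, it is binding.
At p = 66: qd = 469 - 6·66 = 73 and qs = 8·66 - 7 = 521.
Quantity traded falls to 73. At q = 73 the demand price is (469 - 73)/6 = 66 and the supply price is (7 + 73)/8 = 10.
Deadweight loss = ½ · (66 - 10) · (265 - 73) = ½ · 56 · 192 = 5376.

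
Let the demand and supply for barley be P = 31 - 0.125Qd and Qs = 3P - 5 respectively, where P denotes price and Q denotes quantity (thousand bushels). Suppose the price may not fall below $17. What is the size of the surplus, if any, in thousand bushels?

Rearranging demand gives Qd = 248 - 8P. Equilibrium: 248 - 8P = 3P - 5, so 253 = 11P and P* = 23, Q* = 64.
Since 17 is below P* = 23, the floor does not bind and the free-market outcome prevails.
Since the control does not bind, there is no surplus.

0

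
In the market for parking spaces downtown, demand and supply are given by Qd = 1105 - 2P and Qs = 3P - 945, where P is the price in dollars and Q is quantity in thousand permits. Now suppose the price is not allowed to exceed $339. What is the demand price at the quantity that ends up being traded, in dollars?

516.5

Equilibrium: 1105 - 2P = 3P - 945, so 2050 = 5P and P* = 410, Q* = 285.
The ceiling of 339 is below the equilibrium price 410, so it binds.
At P = 339: Qd = 1105 - 2·339 = 427 and Qs = 3·339 - 945 = 72.
Only 72 units reach the market. On the demand curve, the marginal buyer's willingness to pay at Q = 72 is (1105 - 72)/2 = 516.5.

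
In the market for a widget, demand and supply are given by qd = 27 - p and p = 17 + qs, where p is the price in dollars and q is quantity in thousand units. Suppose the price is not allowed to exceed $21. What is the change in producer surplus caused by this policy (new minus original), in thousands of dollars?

Rearranging supply gives qs = p - 17. Setting quantity demanded equal to quantity supplied, 27 - p = p - 17, gives p* = 22 and q* = 5.
Since 21 < 22, the ceiling is binding.
At p = 21: qd = 27 - 21 = 6 and qs = 21 - 17 = 4.
Producer surplus without the control is ½ · (22 - 17) · 5 = 12.5.
With the ceiling, producers sell 4 units at 21, so PS = ½ · (21 - 17) · 4 = 8.
Change in producer surplus = 8 - 12.5 = -4.5.

-4.5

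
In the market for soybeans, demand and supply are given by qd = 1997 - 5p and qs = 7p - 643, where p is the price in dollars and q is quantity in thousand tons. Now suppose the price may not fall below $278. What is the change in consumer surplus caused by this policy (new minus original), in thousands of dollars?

-43616

Setting quantity demanded equal to quantity supplied, 1997 - 5p = 7p - 643, gives p* = 220 and q* = 897.
The floor of 278 is above the equilibrium price 220, so it binds.
At p = 278: qd = 1997 - 5·278 = 607 and qs = 7·278 - 643 = 1303.
Consumer surplus without the control is ½ · (399.4 - 220) · 897 = 80460.9.
With the floor, consumers buy 607 units at 278, so CS = ½ · (399.4 - 278) · 607 = 36844.9.
Change in consumer surplus = 36844.9 - 80460.9 = -43616.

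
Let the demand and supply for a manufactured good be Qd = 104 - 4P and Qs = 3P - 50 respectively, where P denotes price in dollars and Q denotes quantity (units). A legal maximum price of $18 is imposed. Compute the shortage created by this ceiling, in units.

Equilibrium: 104 - 4P = 3P - 50, so 154 = 7P and P* = 22, Q* = 16.
The ceiling of 18 is below the equilibrium price 22, so it binds.
At P = 18: Qd = 104 - 4·18 = 32 and Qs = 3·18 - 50 = 4.
Shortage = Qd - Qs = 32 - 4 = 28.

28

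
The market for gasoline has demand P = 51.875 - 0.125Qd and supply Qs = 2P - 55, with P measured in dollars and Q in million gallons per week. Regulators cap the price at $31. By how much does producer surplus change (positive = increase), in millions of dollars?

-368

Rearranging demand gives Qd = 415 - 8P. Equilibrium: 415 - 8P = 2P - 55, so 470 = 10P and P* = 47, Q* = 39.
The ceiling of 31 is below the equilibrium price 47, so it binds.
At P = 31: Qd = 415 - 8·31 = 167 and Qs = 2·31 - 55 = 7.
Producer surplus without the control is ½ · (47 - 27.5) · 39 = 380.25.
With the ceiling, producers sell 7 units at 31, so PS = ½ · (31 - 27.5) · 7 = 12.25.
Change in producer surplus = 12.25 - 380.25 = -368.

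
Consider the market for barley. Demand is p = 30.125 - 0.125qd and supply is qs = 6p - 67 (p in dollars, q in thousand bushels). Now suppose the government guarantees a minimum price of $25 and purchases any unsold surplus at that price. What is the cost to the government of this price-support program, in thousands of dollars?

Rearranging demand gives qd = 241 - 8p. Equilibrium: 241 - 8p = 6p - 67, so 308 = 14p and p* = 22, q* = 65.
The floor of 25 is above the equilibrium price 22, so it binds.
At p = 25: qd = 241 - 8·25 = 41 and qs = 6·25 - 67 = 83.
Surplus = qs - qd = 42.
Government expenditure = surplus × support price = 42 × 25 = 1050.

1050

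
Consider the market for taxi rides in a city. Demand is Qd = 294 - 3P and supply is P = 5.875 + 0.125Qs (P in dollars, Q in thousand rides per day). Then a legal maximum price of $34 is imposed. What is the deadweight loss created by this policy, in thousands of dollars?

Rearranging supply gives Qs = 8P - 47. In a free market, 294 - 3P = 8P - 47 gives the equilibrium P* = 31, Q* = 201.
Since 34 is above P* = 31, the ceiling does not bind and the free-market outcome prevails.
Since the control does not bind, no trades are prevented and deadweight loss is zero.

0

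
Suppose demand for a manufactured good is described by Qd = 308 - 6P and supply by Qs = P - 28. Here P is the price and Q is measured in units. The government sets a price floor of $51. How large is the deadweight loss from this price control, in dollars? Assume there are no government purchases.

Without the control the market clears where 308 - 6P = P - 28, i.e. P* = 48 and Q* = 20.
Since 51 > 48, the floor is binding.
At P = 51: Qd = 308 - 6·51 = 2 and Qs = 51 - 28 = 23.
Quantity traded falls to 2. At Q = 2 the demand price is (308 - 2)/6 = 51 and the supply price is 28 + 2 = 30.
Deadweight loss = ½ · (51 - 30) · (20 - 2) = ½ · 21 · 18 = 189.

189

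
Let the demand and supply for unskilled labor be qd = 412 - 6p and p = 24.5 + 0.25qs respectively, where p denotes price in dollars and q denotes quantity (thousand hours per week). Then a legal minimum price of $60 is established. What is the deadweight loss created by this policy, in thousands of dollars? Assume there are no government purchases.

Rearranging supply gives qs = 4p - 98. Equilibrium: 412 - 6p = 4p - 98, so 510 = 10p and p* = 51, q* = 106.
The floor of 60 is above the equilibrium price 51, so it binds.
At p = 60: qd = 412 - 6·60 = 52 and qs = 4·60 - 98 = 142.
Quantity traded falls to 52. At q = 52 the demand price is (412 - 52)/6 = 60 and the supply price is (98 + 52)/4 = 37.5.
Deadweight loss = ½ · (60 - 37.5) · (106 - 52) = ½ · 22.5 · 54 = 607.5.

607.5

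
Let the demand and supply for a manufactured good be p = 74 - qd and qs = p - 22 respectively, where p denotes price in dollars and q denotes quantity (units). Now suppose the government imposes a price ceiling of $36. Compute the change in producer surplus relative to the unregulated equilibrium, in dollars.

-240

Rearranging demand gives qd = 74 - p. Setting quantity demanded equal to quantity supplied, 74 - p = p - 22, gives p* = 48 and q* = 26.
Since 36 < 48, the ceiling is binding.
At p = 36: qd = 74 - 36 = 38 and qs = 36 - 22 = 14.
Producer surplus without the control is ½ · (48 - 22) · 26 = 338.
With the ceiling, producers sell 14 units at 36, so PS = ½ · (36 - 22) · 14 = 98.
Change in producer surplus = 98 - 338 = -240.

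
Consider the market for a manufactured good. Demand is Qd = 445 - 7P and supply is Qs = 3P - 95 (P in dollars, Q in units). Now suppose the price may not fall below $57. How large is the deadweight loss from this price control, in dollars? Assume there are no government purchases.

In a free market, 445 - 7P = 3P - 95 gives the equilibrium P* = 54, Q* = 67.
Because the floor (57) lies above the market-clearing price, it is binding.
At P = 57: Qd = 445 - 7·57 = 46 and Qs = 3·57 - 95 = 76.
Quantity traded falls to 46. At Q = 46 the demand price is (445 - 46)/7 = 57 and the supply price is (95 + 46)/3 = 47.
Deadweight loss = ½ · (57 - 47) · (67 - 46) = ½ · 10 · 21 = 105.

105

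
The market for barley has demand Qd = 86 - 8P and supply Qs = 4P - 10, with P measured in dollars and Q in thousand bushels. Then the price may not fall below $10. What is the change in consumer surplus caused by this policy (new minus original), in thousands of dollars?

Without the control the market clears where 86 - 8P = 4P - 10, i.e. P* = 8 and Q* = 22.
Since 10 > 8, the floor is binding.
At P = 10: Qd = 86 - 8·10 = 6 and Qs = 4·10 - 10 = 30.
Consumer surplus without the control is ½ · (10.75 - 8) · 22 = 30.25.
With the floor, consumers buy 6 units at 10, so CS = ½ · (10.75 - 10) · 6 = 2.25.
Change in consumer surplus = 2.25 - 30.25 = -28.

-28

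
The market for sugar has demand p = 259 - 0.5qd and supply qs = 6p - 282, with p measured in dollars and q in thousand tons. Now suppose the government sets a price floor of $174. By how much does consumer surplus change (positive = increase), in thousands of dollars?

-18056

Rearranging demand gives qd = 518 - 2p. Without the control the market clears where 518 - 2p = 6p - 282, i.e. p* = 100 and q* = 318.
Because the floor (174) lies above the market-clearing price, it is binding.
At p = 174: qd = 518 - 2·174 = 170 and qs = 6·174 - 282 = 762.
Consumer surplus without the control is ½ · (259 - 100) · 318 = 25281.
With the floor, consumers buy 170 units at 174, so CS = ½ · (259 - 174) · 170 = 7225.
Change in consumer surplus = 7225 - 25281 = -18056.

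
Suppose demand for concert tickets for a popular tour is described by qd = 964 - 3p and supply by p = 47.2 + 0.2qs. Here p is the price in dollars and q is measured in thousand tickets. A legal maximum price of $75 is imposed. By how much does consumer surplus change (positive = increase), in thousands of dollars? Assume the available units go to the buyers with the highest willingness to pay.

-13012.5

Rearranging supply gives qs = 5p - 236. Equilibrium: 964 - 3p = 5p - 236, so 1200 = 8p and p* = 150, q* = 514.
The ceiling of 75 is below the equilibrium price 150, so it binds.
At p = 75: qd = 964 - 3·75 = 739 and qs = 5·75 - 236 = 139.
Consumer surplus without the control is ½ · (964/3 - 150) · 514 = 132098/3.
With the ceiling, 139 units are sold at 75 (assume they go to the highest-value buyers). The demand price at q = 139 is 275, so CS = ½ · [(964/3 - 75) + (275 - 75)] · 139 = 186121/6.
Change in consumer surplus = 186121/6 - 132098/3 = -13012.5.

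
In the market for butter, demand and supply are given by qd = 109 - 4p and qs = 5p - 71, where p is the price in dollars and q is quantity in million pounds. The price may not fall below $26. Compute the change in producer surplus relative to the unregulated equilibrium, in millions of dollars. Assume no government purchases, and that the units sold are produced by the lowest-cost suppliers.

Equilibrium: 109 - 4p = 5p - 71, so 180 = 9p and p* = 20, q* = 29.
Because the floor (26) lies above the market-clearing price, it is binding.
At p = 26: qd = 109 - 4·26 = 5 and qs = 5·26 - 71 = 59.
Producer surplus without the control is ½ · (20 - 14.2) · 29 = 84.1.
With the floor, 5 units are sold at 26. The supply price at q = 5 is 15.2, so PS = ½ · [(26 - 14.2) + (26 - 15.2)] · 5 = 56.5.
Change in producer surplus = 56.5 - 84.1 = -27.6.

-27.6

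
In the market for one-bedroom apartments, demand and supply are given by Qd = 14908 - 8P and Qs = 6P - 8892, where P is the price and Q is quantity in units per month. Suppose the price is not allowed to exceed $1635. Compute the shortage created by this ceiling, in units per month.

910

Without the control the market clears where 14908 - 8P = 6P - 8892, i.e. P* = 1700 and Q* = 1308.
The ceiling of 1635 is below the equilibrium price 1700, so it binds.
At P = 1635: Qd = 14908 - 8·1635 = 1828 and Qs = 6·1635 - 8892 = 918.
Shortage = Qd - Qs = 1828 - 918 = 910.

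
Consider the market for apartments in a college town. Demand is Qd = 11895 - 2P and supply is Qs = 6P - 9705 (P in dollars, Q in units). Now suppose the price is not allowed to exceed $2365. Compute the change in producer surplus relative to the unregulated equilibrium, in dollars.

-1839150

In a free market, 11895 - 2P = 6P - 9705 gives the equilibrium P* = 2700, Q* = 6495.
Since 2365 < 2700, the ceiling is binding.
At P = 2365: Qd = 11895 - 2·2365 = 7165 and Qs = 6·2365 - 9705 = 4485.
Producer surplus without the control is ½ · (2700 - 1617.5) · 6495 = 3515418.75.
With the ceiling, producers sell 4485 units at 2365, so PS = ½ · (2365 - 1617.5) · 4485 = 1676268.75.
Change in producer surplus = 1676268.75 - 3515418.75 = -1839150.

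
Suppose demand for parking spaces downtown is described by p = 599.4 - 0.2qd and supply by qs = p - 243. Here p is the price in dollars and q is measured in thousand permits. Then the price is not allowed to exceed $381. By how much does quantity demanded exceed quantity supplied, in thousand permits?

Rearranging demand gives qd = 2997 - 5p. Equilibrium: 2997 - 5p = p - 243, so 3240 = 6p and p* = 540, q* = 297.
Because the ceiling (381) lies below the market-clearing price, it is binding.
At p = 381: qd = 2997 - 5·381 = 1092 and qs = 381 - 243 = 138.
Shortage = qd - qs = 1092 - 138 = 954.

954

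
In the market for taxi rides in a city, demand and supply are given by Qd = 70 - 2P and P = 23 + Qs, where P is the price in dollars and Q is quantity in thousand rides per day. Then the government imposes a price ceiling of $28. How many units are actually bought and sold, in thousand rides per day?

5

Rearranging supply gives Qs = P - 23. In a free market, 70 - 2P = P - 23 gives the equilibrium P* = 31, Q* = 8.
The ceiling of 28 is below the equilibrium price 31, so it binds.
At P = 28: Qd = 70 - 2·28 = 14 and Qs = 28 - 23 = 5.
The quantity actually transacted is the short side, supply: 5.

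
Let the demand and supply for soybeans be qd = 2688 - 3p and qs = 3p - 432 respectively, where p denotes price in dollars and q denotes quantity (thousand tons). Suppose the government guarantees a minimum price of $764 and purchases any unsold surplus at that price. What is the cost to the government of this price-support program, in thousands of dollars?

Equilibrium: 2688 - 3p = 3p - 432, so 3120 = 6p and p* = 520, q* = 1128.
Since 764 > 520, the floor is binding.
At p = 764: qd = 2688 - 3·764 = 396 and qs = 3·764 - 432 = 1860.
Surplus = qs - qd = 1464.
Government expenditure = surplus × support price = 1464 × 764 = 1118496.

1118496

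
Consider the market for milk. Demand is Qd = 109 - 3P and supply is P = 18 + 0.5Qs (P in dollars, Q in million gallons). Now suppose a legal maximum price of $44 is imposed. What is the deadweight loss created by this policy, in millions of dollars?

0

Rearranging supply gives Qs = 2P - 36. Setting quantity demanded equal to quantity supplied, 109 - 3P = 2P - 36, gives P* = 29 and Q* = 22.
The ceiling of 44 is above the equilibrium price 29, so it is not binding; the market clears at P* = 29, Q* = 22.
Since the control does not bind, no trades are prevented and deadweight loss is zero.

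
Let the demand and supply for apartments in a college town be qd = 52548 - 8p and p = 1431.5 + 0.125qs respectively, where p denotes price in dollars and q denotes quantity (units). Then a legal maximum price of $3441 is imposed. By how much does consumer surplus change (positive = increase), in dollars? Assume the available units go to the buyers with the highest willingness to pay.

7736560

Rearranging supply gives qs = 8p - 11452. In a free market, 52548 - 8p = 8p - 11452 gives the equilibrium p* = 4000, q* = 20548.
Because the ceiling (3441) lies below the market-clearing price, it is binding.
At p = 3441: qd = 52548 - 8·3441 = 25020 and qs = 8·3441 - 11452 = 16076.
Consumer surplus without the control is ½ · (6568.5 - 4000) · 20548 = 26388769.
With the ceiling, 16076 units are sold at 3441 (assume they go to the highest-value buyers). The demand price at q = 16076 is 4559, so CS = ½ · [(6568.5 - 3441) + (4559 - 3441)] · 16076 = 34125329.
Change in consumer surplus = 34125329 - 26388769 = 7736560.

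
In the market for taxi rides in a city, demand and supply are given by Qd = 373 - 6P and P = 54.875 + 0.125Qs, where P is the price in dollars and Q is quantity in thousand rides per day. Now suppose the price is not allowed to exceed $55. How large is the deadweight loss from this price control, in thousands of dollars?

84

Rearranging supply gives Qs = 8P - 439. Without the control the market clears where 373 - 6P = 8P - 439, i.e. P* = 58 and Q* = 25.
Since 55 < 58, the ceiling is binding.
At P = 55: Qd = 373 - 6·55 = 43 and Qs = 8·55 - 439 = 1.
Quantity traded falls to 1. At Q = 1 the demand price is (373 - 1)/6 = 62 and the supply price is (439 + 1)/8 = 55.
Deadweight loss = ½ · (62 - 55) · (25 - 1) = ½ · 7 · 24 = 84.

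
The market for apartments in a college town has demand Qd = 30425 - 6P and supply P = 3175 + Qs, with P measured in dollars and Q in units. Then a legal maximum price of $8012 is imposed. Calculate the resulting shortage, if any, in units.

0

Rearranging supply gives Qs = P - 3175. In a free market, 30425 - 6P = P - 3175 gives the equilibrium P* = 4800, Q* = 1625.
The ceiling of 8012 is above the equilibrium price 4800, so it is not binding; the market clears at P* = 4800, Q* = 1625.
Since the control does not bind, there is no shortage.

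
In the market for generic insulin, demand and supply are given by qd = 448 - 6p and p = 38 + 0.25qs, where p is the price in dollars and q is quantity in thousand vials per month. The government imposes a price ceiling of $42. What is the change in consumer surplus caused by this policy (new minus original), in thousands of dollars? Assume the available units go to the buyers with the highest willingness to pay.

Rearranging supply gives qs = 4p - 152. Setting quantity demanded equal to quantity supplied, 448 - 6p = 4p - 152, gives p* = 60 and q* = 88.
Because the ceiling (42) lies below the market-clearing price, it is binding.
At p = 42: qd = 448 - 6·42 = 196 and qs = 4·42 - 152 = 16.
Consumer surplus without the control is ½ · (224/3 - 60) · 88 = 1936/3.
With the ceiling, 16 units are sold at 42 (assume they go to the highest-value buyers). The demand price at q = 16 is 72, so CS = ½ · [(224/3 - 42) + (72 - 42)] · 16 = 1504/3.
Change in consumer surplus = 1504/3 - 1936/3 = -144.

-144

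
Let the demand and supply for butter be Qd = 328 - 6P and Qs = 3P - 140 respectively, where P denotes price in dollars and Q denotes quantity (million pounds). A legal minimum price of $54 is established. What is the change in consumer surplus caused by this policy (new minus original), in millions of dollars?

Equilibrium: 328 - 6P = 3P - 140, so 468 = 9P and P* = 52, Q* = 16.
Since 54 > 52, the floor is binding.
At P = 54: Qd = 328 - 6·54 = 4 and Qs = 3·54 - 140 = 22.
Consumer surplus without the control is ½ · (164/3 - 52) · 16 = 64/3.
With the floor, consumers buy 4 units at 54, so CS = ½ · (164/3 - 54) · 4 = 4/3.
Change in consumer surplus = 4/3 - 64/3 = -20.

-20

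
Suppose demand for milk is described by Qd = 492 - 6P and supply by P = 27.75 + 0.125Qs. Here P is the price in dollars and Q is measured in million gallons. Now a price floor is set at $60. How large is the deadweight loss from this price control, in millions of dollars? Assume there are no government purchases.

425.25

Rearranging supply gives Qs = 8P - 222. Equilibrium: 492 - 6P = 8P - 222, so 714 = 14P and P* = 51, Q* = 186.
Since 60 > 51, the floor is binding.
At P = 60: Qd = 492 - 6·60 = 132 and Qs = 8·60 - 222 = 258.
Quantity traded falls to 132. At Q = 132 the demand price is (492 - 132)/6 = 60 and the supply price is (222 + 132)/8 = 44.25.
Deadweight loss = ½ · (60 - 44.25) · (186 - 132) = ½ · 15.75 · 54 = 425.25.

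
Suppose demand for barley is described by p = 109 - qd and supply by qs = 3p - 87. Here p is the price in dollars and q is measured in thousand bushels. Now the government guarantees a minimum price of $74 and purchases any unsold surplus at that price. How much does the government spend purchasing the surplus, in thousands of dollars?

7400

Rearranging demand gives qd = 109 - p. In a free market, 109 - p = 3p - 87 gives the equilibrium p* = 49, q* = 60.
Because the floor (74) lies above the market-clearing price, it is binding.
At p = 74: qd = 109 - 74 = 35 and qs = 3·74 - 87 = 135.
Surplus = qs - qd = 100.
Government expenditure = surplus × support price = 100 × 74 = 7400.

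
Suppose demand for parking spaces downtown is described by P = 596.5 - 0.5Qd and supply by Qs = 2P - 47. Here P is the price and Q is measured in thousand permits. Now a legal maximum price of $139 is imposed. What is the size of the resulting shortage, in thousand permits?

Rearranging demand gives Qd = 1193 - 2P. Equilibrium: 1193 - 2P = 2P - 47, so 1240 = 4P and P* = 310, Q* = 573.
Since 139 < 310, the ceiling is binding.
At P = 139: Qd = 1193 - 2·139 = 915 and Qs = 2·139 - 47 = 231.
Shortage = Qd - Qs = 915 - 231 = 684.

684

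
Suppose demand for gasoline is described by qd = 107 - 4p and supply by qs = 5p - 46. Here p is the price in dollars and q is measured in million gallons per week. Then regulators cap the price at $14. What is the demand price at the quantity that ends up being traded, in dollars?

Setting quantity demanded equal to quantity supplied, 107 - 4p = 5p - 46, gives p* = 17 and q* = 39.
Because the ceiling (14) lies below the market-clearing price, it is binding.
At p = 14: qd = 107 - 4·14 = 51 and qs = 5·14 - 46 = 24.
Only 24 units reach the market. On the demand curve, the marginal buyer's willingness to pay at q = 24 is (107 - 24)/4 = 20.75.

20.75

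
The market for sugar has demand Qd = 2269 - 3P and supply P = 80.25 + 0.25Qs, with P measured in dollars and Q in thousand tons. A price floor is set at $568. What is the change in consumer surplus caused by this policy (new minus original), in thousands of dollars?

-170676

Rearranging supply gives Qs = 4P - 321. Without the control the market clears where 2269 - 3P = 4P - 321, i.e. P* = 370 and Q* = 1159.
The floor of 568 is above the equilibrium price 370, so it binds.
At P = 568: Qd = 2269 - 3·568 = 565 and Qs = 4·568 - 321 = 1951.
Consumer surplus without the control is ½ · (2269/3 - 370) · 1159 = 1343281/6.
With the floor, consumers buy 565 units at 568, so CS = ½ · (2269/3 - 568) · 565 = 319225/6.
Change in consumer surplus = 319225/6 - 1343281/6 = -170676.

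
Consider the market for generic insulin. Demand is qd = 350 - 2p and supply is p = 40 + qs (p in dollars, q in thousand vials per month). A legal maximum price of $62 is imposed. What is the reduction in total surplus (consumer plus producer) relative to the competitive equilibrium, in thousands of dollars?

3468

Rearranging supply gives qs = p - 40. In a free market, 350 - 2p = p - 40 gives the equilibrium p* = 130, q* = 90.
Since 62 < 130, the ceiling is binding.
At p = 62: qd = 350 - 2·62 = 226 and qs = 62 - 40 = 22.
Quantity traded falls to 22. At q = 22 the demand price is (350 - 22)/2 = 164 and the supply price is 40 + 22 = 62.
Deadweight loss = ½ · (164 - 62) · (90 - 22) = ½ · 102 · 68 = 3468.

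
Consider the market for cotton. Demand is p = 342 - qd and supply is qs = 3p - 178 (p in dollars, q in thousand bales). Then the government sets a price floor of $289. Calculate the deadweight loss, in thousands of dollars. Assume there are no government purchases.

Rearranging demand gives qd = 342 - p. Equilibrium: 342 - p = 3p - 178, so 520 = 4p and p* = 130, q* = 212.
The floor of 289 is above the equilibrium price 130, so it binds.
At p = 289: qd = 342 - 289 = 53 and qs = 3·289 - 178 = 689.
Quantity traded falls to 53. At q = 53 the demand price is 342 - 53 = 289 and the supply price is (178 + 53)/3 = 77.
Deadweight loss = ½ · (289 - 77) · (212 - 53) = ½ · 212 · 159 = 16854.

16854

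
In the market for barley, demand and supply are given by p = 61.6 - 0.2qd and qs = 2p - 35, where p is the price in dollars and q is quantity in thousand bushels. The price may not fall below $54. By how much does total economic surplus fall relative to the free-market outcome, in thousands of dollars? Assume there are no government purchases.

Rearranging demand gives qd = 308 - 5p. Without the control the market clears where 308 - 5p = 2p - 35, i.e. p* = 49 and q* = 63.
Because the floor (54) lies above the market-clearing price, it is binding.
At p = 54: qd = 308 - 5·54 = 38 and qs = 2·54 - 35 = 73.
Quantity traded falls to 38. At q = 38 the demand price is (308 - 38)/5 = 54 and the supply price is (35 + 38)/2 = 36.5.
Deadweight loss = ½ · (54 - 36.5) · (63 - 38) = ½ · 17.5 · 25 = 218.75.

218.75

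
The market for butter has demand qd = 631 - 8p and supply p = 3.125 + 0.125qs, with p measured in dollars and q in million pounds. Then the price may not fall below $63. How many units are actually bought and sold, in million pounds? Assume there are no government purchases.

Rearranging supply gives qs = 8p - 25. Setting quantity demanded equal to quantity supplied, 631 - 8p = 8p - 25, gives p* = 41 and q* = 303.
Since 63 > 41, the floor is binding.
At p = 63: qd = 631 - 8·63 = 127 and qs = 8·63 - 25 = 479.
The quantity actually transacted is the short side, demand: 127.

127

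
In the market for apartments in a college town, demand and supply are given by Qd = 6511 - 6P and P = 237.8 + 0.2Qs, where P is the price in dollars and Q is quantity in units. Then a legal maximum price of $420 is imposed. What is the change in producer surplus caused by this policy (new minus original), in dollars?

Rearranging supply gives Qs = 5P - 1189. Setting quantity demanded equal to quantity supplied, 6511 - 6P = 5P - 1189, gives P* = 700 and Q* = 2311.
The ceiling of 420 is below the equilibrium price 700, so it binds.
At P = 420: Qd = 6511 - 6·420 = 3991 and Qs = 5·420 - 1189 = 911.
Producer surplus without the control is ½ · (700 - 237.8) · 2311 = 534072.1.
With the ceiling, producers sell 911 units at 420, so PS = ½ · (420 - 237.8) · 911 = 82992.1.
Change in producer surplus = 82992.1 - 534072.1 = -451080.

-451080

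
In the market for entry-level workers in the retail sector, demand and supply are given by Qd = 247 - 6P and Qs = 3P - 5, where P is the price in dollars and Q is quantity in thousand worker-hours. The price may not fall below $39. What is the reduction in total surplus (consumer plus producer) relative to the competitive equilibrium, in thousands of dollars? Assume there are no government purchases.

1089

In a free market, 247 - 6P = 3P - 5 gives the equilibrium P* = 28, Q* = 79.
Since 39 > 28, the floor is binding.
At P = 39: Qd = 247 - 6·39 = 13 and Qs = 3·39 - 5 = 112.
Quantity traded falls to 13. At Q = 13 the demand price is (247 - 13)/6 = 39 and the supply price is (5 + 13)/3 = 6.
Deadweight loss = ½ · (39 - 6) · (79 - 13) = ½ · 33 · 66 = 1089.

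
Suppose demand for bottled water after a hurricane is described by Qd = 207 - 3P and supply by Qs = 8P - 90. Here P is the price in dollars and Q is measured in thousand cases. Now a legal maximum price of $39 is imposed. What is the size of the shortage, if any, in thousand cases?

Without the control the market clears where 207 - 3P = 8P - 90, i.e. P* = 27 and Q* = 126.
The ceiling of 39 is above the equilibrium price 27, so it is not binding; the market clears at P* = 27, Q* = 126.
Since the control does not bind, there is no shortage.

0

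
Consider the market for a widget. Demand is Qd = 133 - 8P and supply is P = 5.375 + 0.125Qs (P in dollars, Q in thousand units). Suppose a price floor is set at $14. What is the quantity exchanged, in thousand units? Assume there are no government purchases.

21

Rearranging supply gives Qs = 8P - 43. Without the control the market clears where 133 - 8P = 8P - 43, i.e. P* = 11 and Q* = 45.
The floor of 14 is above the equilibrium price 11, so it binds.
At P = 14: Qd = 133 - 8·14 = 21 and Qs = 8·14 - 43 = 69.
The quantity actually transacted is the short side, demand: 21.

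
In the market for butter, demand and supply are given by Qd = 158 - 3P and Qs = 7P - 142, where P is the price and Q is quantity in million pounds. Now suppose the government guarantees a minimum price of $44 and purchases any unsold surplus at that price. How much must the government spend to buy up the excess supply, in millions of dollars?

6160

In a free market, 158 - 3P = 7P - 142 gives the equilibrium P* = 30, Q* = 68.
The floor of 44 is above the equilibrium price 30, so it binds.
At P = 44: Qd = 158 - 3·44 = 26 and Qs = 7·44 - 142 = 166.
Surplus = Qs - Qd = 140.
Government expenditure = surplus × support price = 140 × 44 = 6160.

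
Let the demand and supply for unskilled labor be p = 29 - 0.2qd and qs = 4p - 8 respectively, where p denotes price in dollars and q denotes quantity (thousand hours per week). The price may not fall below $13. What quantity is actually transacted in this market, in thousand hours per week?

60

Rearranging demand gives qd = 145 - 5p. In a free market, 145 - 5p = 4p - 8 gives the equilibrium p* = 17, q* = 60.
The floor of 13 is below the equilibrium price 17, so it is not binding; the market clears at p* = 17, q* = 60.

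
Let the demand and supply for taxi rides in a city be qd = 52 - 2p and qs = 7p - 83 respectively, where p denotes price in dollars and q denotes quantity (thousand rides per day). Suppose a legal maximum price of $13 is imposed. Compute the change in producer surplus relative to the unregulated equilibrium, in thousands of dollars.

-30

Without the control the market clears where 52 - 2p = 7p - 83, i.e. p* = 15 and q* = 22.
Since 13 < 15, the ceiling is binding.
At p = 13: qd = 52 - 2·13 = 26 and qs = 7·13 - 83 = 8.
Producer surplus without the control is ½ · (15 - 83/7) · 22 = 242/7.
With the ceiling, producers sell 8 units at 13, so PS = ½ · (13 - 83/7) · 8 = 32/7.
Change in producer surplus = 32/7 - 242/7 = -30.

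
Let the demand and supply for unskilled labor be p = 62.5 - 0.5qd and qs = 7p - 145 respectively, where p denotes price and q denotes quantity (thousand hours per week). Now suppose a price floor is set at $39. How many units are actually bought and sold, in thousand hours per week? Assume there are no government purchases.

47

Rearranging demand gives qd = 125 - 2p. Equilibrium: 125 - 2p = 7p - 145, so 270 = 9p and p* = 30, q* = 65.
Since 39 > 30, the floor is binding.
At p = 39: qd = 125 - 2·39 = 47 and qs = 7·39 - 145 = 128.
The quantity actually transacted is the short side, demand: 47.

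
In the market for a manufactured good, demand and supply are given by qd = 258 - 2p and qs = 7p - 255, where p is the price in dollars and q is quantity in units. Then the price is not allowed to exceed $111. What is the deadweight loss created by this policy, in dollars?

Equilibrium: 258 - 2p = 7p - 255, so 513 = 9p and p* = 57, q* = 144.
The ceiling of 111 is above the equilibrium price 57, so it is not binding; the market clears at p* = 57, q* = 144.
Since the control does not bind, no trades are prevented and deadweight loss is zero.

0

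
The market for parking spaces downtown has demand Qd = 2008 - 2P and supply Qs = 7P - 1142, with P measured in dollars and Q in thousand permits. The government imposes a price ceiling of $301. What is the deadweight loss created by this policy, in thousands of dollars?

In a free market, 2008 - 2P = 7P - 1142 gives the equilibrium P* = 350, Q* = 1308.
The ceiling of 301 is below the equilibrium price 350, so it binds.
At P = 301: Qd = 2008 - 2·301 = 1406 and Qs = 7·301 - 1142 = 965.
Quantity traded falls to 965. At Q = 965 the demand price is (2008 - 965)/2 = 521.5 and the supply price is (1142 + 965)/7 = 301.
Deadweight loss = ½ · (521.5 - 301) · (1308 - 965) = ½ · 220.5 · 343 = 37815.75.

37815.75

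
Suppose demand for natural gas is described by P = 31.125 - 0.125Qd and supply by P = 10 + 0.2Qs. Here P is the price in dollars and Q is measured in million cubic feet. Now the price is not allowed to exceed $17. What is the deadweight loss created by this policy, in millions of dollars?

Rearranging demand gives Qd = 249 - 8P; rearranging supply gives Qs = 5P - 50. Without the control the market clears where 249 - 8P = 5P - 50, i.e. P* = 23 and Q* = 65.
Because the ceiling (17) lies below the market-clearing price, it is binding.
At P = 17: Qd = 249 - 8·17 = 113 and Qs = 5·17 - 50 = 35.
Quantity traded falls to 35. At Q = 35 the demand price is (249 - 35)/8 = 26.75 and the supply price is (50 + 35)/5 = 17.
Deadweight loss = ½ · (26.75 - 17) · (65 - 35) = ½ · 9.75 · 30 = 146.25.

146.25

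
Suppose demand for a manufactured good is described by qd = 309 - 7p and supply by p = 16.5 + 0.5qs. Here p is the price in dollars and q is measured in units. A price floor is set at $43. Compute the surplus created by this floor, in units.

Rearranging supply gives qs = 2p - 33. Equilibrium: 309 - 7p = 2p - 33, so 342 = 9p and p* = 38, q* = 43.
Because the floor (43) lies above the market-clearing price, it is binding.
At p = 43: qd = 309 - 7·43 = 8 and qs = 2·43 - 33 = 53.
Surplus = qs - qd = 53 - 8 = 45.

45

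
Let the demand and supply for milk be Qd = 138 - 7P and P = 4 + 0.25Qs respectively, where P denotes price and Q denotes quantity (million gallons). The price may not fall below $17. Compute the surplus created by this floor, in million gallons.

Rearranging supply gives Qs = 4P - 16. Without the control the market clears where 138 - 7P = 4P - 16, i.e. P* = 14 and Q* = 40.
Since 17 > 14, the floor is binding.
At P = 17: Qd = 138 - 7·17 = 19 and Qs = 4·17 - 16 = 52.
Surplus = Qs - Qd = 52 - 19 = 33.

33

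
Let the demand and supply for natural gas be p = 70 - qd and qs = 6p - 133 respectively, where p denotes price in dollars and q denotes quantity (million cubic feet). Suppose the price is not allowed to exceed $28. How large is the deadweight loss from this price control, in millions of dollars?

Rearranging demand gives qd = 70 - p. Without the control the market clears where 70 - p = 6p - 133, i.e. p* = 29 and q* = 41.
The ceiling of 28 is below the equilibrium price 29, so it binds.
At p = 28: qd = 70 - 28 = 42 and qs = 6·28 - 133 = 35.
Quantity traded falls to 35. At q = 35 the demand price is 70 - 35 = 35 and the supply price is (133 + 35)/6 = 28.
Deadweight loss = ½ · (35 - 28) · (41 - 35) = ½ · 7 · 6 = 21.

21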